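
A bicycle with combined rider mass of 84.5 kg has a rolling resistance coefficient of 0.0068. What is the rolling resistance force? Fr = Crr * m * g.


Fr = 0.0068 * 84.5 * 9.81
= 0.5746 * 9.81
= 5.637 N

5.637 N


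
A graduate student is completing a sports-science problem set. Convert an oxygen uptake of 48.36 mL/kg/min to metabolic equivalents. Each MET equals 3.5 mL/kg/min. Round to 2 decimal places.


One MET = 3.5 mL/kg/min
Number of METs = 48.36 / 3.5
= 13.82 METs

13.82 METs


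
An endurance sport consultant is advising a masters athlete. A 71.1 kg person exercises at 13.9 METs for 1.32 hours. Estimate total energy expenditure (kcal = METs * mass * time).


Energy = METs * mass(kg) * time(h)
= 13.9 * 71.1 * 1.32
= 1304.54 kcal

1304.54 kcal


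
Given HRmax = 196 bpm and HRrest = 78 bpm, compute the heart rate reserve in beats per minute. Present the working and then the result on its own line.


Heart rate reserve = maximum HR minus resting HR
HRR = 196 - 78 = 118 bpm

118 bpm


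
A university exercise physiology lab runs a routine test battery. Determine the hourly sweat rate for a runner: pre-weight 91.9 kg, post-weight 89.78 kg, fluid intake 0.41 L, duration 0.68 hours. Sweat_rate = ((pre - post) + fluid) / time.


Mass lost = 91.9 - 89.78 = 2.12 kg
Add fluid consumed: 2.12 + 0.41 = 2.53 L total sweat
Sweat rate = 2.53 / 0.68 = 3.721 L/h

3.721 L/h


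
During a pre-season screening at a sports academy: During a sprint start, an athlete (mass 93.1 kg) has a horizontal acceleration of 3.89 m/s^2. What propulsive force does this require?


Propulsive force = mass * acceleration
= 93.1 kg * 3.89 m/s^2
= 362.16 N

362.16 N


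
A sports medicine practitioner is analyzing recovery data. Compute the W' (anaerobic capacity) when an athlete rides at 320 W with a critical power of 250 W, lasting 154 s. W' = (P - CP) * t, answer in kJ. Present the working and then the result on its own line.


Above-CP power = 70 W
Duration = 154 s
W' = 70 * 154 = 10780 J
Convert: 10780 / 1000 = 10.78 kJ

10.78 kJ


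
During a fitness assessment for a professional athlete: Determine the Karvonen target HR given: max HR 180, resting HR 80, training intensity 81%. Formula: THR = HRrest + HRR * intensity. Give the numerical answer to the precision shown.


HRR = HRmax - HRrest = 180 - 80 = 100
THR = 80 + 100 * 0.81
= 161.0 bpm

161.0 bpm


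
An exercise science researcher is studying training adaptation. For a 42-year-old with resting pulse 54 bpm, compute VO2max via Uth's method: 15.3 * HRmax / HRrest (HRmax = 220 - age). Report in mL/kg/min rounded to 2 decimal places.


Step 1: HRmax = 220 - 42 = 178 bpm
Step 2: Ratio = 178 / 54 = 3.2963
Step 3: VO2max = 15.3 * 3.2963 = 50.43 mL/kg/min

50.43 mL/kg/min


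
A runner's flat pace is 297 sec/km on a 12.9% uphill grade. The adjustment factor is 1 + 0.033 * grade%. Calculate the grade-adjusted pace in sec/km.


Factor = 1 + 0.033 * 12.9 = 1.4257
Adjusted pace = 297 * 1.4257
= 423.43 sec/km

423.43 s/km


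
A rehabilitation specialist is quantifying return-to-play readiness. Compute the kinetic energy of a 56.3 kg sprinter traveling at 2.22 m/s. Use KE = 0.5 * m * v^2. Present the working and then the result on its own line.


Velocity squared = 4.9284
KE = 0.5 * 56.3 * 4.9284 = 138.73 J

138.73 J


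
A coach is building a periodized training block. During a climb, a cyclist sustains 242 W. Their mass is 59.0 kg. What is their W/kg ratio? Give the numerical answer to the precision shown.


Power-to-weight = 242 W / 59.0 kg
= 4.102 W/kg

4.102 W/kg


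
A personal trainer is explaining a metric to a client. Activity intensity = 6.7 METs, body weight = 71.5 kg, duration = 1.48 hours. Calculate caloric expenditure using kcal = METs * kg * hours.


kcal = 6.7 * 71.5 * 1.48
= 479.05 * 1.48
= 708.99 kcal

708.99 kcal


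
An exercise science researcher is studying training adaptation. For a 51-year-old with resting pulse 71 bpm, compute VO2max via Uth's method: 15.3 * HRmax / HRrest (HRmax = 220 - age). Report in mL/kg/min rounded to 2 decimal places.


Step 1: HRmax = 220 - 51 = 169 bpm
Step 2: Ratio = 169 / 71 = 2.3803
Step 3: VO2max = 15.3 * 2.3803 = 36.42 mL/kg/min

36.42 mL/kg/min


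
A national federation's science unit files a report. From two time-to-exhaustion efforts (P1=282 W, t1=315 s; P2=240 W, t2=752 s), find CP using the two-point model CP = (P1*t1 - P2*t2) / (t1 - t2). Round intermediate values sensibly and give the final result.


Work in trial 1 = 88830 J
Work in trial 2 = 180480 J
Delta work = -91650 J
Delta time = -437 s
CP = -91650 / -437 = 209.73 W

209.73 W


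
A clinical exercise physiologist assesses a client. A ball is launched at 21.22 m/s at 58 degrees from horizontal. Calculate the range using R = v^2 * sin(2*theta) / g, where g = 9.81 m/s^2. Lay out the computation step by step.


sin(2 * 58) = sin(116) = 0.898794
v^2 = 21.22^2 = 450.2884
R = 450.2884 * 0.898794 / 9.81
= 41.256 m

41.256 m


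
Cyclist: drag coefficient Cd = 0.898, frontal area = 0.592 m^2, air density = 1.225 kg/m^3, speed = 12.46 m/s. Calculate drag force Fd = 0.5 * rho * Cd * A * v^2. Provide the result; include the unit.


v^2 = 12.46^2 = 155.2516
Fd = 0.5 * 1.225 * 0.898 * 0.592 * 155.2516
= 50.552 N

50.552 N


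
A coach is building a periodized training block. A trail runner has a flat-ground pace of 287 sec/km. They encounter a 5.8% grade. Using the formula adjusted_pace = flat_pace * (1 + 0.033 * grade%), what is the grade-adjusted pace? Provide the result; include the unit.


Grade factor = 1 + 0.033 * 5.8 = 1.1914
Adjusted = 287 * 1.1914 = 341.93 sec/km

341.93 s/km


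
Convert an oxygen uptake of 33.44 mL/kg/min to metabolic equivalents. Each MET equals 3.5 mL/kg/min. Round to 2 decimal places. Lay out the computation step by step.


One MET = 3.5 mL/kg/min
Number of METs = 33.44 / 3.5
= 9.55 METs

9.55 METs


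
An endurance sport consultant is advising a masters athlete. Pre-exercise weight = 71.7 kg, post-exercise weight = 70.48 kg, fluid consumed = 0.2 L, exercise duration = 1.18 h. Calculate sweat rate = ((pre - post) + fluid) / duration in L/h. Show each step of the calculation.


Weight loss = 71.7 - 70.48 = 1.22 kg (approx L)
Total sweat = 1.22 + 0.2 = 1.42 L
Sweat rate = 1.42 / 1.18 = 1.203 L/h

1.203 L/h


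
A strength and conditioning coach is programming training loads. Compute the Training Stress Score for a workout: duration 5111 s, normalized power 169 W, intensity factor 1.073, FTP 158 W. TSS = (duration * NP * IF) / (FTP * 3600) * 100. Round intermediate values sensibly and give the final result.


Product = 5111 * 169 * 1.073 = 926813.407
Base = 158 * 3600 = 568800
TSS = 926813.407 / 568800 * 100 = 162.94

162.94 TSS


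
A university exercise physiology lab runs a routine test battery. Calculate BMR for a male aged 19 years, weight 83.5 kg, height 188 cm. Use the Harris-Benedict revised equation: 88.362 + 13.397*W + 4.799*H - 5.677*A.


Substituting values:
W term = 13.397 * 83.5 = 1118.6495
H term = 4.799 * 188 = 902.212
A term = 5.677 * 19 = 107.863
BMR = 2001.36 kcal/day

2001.36 kcal/day


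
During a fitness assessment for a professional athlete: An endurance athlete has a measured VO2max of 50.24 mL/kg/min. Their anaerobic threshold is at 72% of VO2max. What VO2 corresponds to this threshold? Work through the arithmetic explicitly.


Anaerobic threshold VO2 = VO2max * 72%
= 50.24 * 0.72
= 36.17 mL/kg/min

36.17 mL/kg/min


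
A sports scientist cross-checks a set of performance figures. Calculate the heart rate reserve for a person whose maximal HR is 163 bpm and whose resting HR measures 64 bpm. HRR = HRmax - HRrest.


HRmax = 163 bpm
HRrest = 64 bpm
HRR = 163 - 64 = 99 bpm

99 bpm


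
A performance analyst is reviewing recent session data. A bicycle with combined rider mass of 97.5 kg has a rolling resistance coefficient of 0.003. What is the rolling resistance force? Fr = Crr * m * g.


Fr = 0.003 * 97.5 * 9.81
= 0.2925 * 9.81
= 2.869 N

2.869 N


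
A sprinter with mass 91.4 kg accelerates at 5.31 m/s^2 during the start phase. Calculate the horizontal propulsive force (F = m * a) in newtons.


F = m * a
= 91.4 * 5.31
= 485.33 N

485.33 N


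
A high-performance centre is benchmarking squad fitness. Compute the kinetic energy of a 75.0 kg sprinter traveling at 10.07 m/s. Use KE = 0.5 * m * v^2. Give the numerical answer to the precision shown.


Velocity squared = 101.4049
KE = 0.5 * 75.0 * 101.4049 = 3802.68 J

3802.68 J


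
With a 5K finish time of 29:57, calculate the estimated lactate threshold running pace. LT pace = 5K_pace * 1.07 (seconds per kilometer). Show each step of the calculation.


Race duration = 1797 s for 5 km
Average pace = 1797 / 5 = 359.4 s/km
LT pace = 359.4 * 1.07
= 384.56 s/km

384.56 s/km


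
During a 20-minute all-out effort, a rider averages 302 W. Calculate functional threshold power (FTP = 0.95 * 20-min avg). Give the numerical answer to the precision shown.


FTP = 0.95 * 302
= 286.9 W

286.9 W


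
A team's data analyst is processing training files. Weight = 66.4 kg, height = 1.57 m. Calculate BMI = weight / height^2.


height^2 = 1.57^2 = 2.4649
BMI = 66.4 / 2.4649 = 26.94 kg/m^2

26.94 kg/m^2


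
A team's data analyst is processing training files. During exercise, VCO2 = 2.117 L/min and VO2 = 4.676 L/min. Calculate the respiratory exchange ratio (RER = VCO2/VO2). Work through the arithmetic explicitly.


RER = VCO2 / VO2
= 2.117 / 4.676
= 0.4527

0.4527


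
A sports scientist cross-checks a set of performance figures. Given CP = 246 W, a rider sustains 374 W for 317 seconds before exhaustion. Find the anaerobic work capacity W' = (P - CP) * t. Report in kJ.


Excess power = 374 - 246 = 128 W
Work above CP = 128 * 317 = 40576 J
W' = 40.576 kJ

40.576 kJ


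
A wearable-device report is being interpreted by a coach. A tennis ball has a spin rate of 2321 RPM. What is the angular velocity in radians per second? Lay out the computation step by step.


Convert RPM to rad/s: multiply by 2*pi and divide by 60
omega = 2321 * 2 * pi / 60
= 243.055 rad/s

243.055 rad/s


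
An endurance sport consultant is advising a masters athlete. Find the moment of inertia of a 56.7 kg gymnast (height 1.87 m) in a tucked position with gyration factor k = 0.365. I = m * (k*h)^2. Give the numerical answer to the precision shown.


Radius of gyration = 0.365 * 1.87 = 0.68255 m
I = 56.7 * 0.68255^2
= 56.7 * 0.465875
= 26.415 kg*m^2

26.415 kg*m^2


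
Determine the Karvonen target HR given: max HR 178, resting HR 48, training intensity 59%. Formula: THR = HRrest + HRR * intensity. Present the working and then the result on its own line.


HRR = HRmax - HRrest = 178 - 48 = 130
THR = 48 + 130 * 0.59
= 124.7 bpm

124.7 bpm


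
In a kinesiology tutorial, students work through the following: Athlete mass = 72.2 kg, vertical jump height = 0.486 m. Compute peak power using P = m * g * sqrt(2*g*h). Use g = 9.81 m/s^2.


sqrt(2 * 9.81 * 0.486) = sqrt(9.53532) = 3.087931 m/s
P = 72.2 * 9.81 * 3.087931
= 2187.13 W

2187.13 W


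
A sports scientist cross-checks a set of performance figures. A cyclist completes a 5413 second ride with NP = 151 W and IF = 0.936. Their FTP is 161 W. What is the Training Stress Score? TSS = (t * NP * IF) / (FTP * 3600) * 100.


t * NP * IF = 5413 * 151 * 0.936 = 765051.768
FTP * 3600 = 579600
TSS = (765051.768 / 579600) * 100 = 132.0

132.0 TSS


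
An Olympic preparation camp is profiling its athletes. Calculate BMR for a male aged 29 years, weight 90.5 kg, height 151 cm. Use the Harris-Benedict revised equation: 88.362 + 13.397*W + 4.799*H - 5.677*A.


Substituting values:
W term = 13.397 * 90.5 = 1212.4285
H term = 4.799 * 151 = 724.649
A term = 5.677 * 29 = 164.633
BMR = 1860.81 kcal/day

1860.81 kcal/day


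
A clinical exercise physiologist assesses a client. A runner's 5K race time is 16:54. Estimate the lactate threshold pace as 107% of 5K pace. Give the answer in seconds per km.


Total race time = 16*60 + 54 = 1014 seconds
5K pace = 1014 / 5 = 202.8 sec/km
LT pace = 202.8 * 1.07 = 217.0 sec/km

217.0 s/km


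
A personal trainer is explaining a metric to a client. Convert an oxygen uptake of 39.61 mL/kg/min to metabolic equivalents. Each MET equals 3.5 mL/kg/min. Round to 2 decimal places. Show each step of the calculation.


One MET = 3.5 mL/kg/min
Number of METs = 39.61 / 3.5
= 11.32 METs

11.32 METs


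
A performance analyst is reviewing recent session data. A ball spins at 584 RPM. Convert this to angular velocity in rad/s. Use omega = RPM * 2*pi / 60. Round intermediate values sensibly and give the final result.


omega = 584 * 2 * pi / 60
= 584 * 6.28318531 / 60
= 3669.38 / 60
= 61.156 rad/s

61.156 rad/s


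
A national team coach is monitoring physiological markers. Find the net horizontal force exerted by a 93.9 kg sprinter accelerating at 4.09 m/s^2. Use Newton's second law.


Newton's second law: F = m * a
F = 93.9 * 4.09 = 384.05 N

384.05 N


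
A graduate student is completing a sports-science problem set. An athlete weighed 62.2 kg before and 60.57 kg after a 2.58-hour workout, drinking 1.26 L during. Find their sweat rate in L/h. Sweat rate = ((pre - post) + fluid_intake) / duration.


Body mass change = 1.63 kg
Total sweat loss = 1.63 + 1.26 = 2.89 L
Rate = 2.89 / 2.58 = 1.12 L/h

1.12 L/h


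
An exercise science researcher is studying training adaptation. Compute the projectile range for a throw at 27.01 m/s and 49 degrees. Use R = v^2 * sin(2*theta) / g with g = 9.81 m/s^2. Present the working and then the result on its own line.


Two times the angle = 98 degrees
sin(98) = 0.990268
R = 729.5401 * 0.990268 / 9.81 = 73.643 m

73.643 m


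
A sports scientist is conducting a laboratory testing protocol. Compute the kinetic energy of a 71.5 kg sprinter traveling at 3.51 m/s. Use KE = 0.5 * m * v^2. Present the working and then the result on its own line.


Velocity squared = 12.3201
KE = 0.5 * 71.5 * 12.3201 = 440.44 J

440.44 J


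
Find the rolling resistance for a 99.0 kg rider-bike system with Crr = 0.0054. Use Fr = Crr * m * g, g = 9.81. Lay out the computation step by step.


m * g = 99.0 * 9.81 = 971.19 N
Fr = 0.0054 * 971.19 = 5.244 N

5.244 N


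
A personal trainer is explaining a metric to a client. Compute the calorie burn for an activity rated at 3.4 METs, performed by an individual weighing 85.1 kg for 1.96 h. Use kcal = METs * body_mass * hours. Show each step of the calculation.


Product of METs and mass = 3.4 * 85.1 = 289.34
Total kcal = 289.34 * 1.96 = 567.11 kcal

567.11 kcal


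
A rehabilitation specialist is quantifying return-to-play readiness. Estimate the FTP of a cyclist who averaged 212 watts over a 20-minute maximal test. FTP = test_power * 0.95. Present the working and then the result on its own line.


FTP = 212 * 0.95 = 201.4 W

201.4 W


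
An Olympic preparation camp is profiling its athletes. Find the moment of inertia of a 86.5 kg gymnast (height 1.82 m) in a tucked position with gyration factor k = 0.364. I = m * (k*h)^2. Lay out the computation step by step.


Radius of gyration = 0.364 * 1.82 = 0.66248 m
I = 86.5 * 0.66248^2
= 86.5 * 0.43888
= 37.963 kg*m^2

37.963 kg*m^2


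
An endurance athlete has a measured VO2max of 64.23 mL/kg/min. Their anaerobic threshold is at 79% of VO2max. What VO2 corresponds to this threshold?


Anaerobic threshold VO2 = VO2max * 79%
= 64.23 * 0.79
= 50.74 mL/kg/min

50.74 mL/kg/min


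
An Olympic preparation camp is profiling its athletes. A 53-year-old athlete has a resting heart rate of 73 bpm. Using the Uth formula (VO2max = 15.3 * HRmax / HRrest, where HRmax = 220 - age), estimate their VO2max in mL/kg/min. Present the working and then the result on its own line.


HRmax = 220 - 53 = 167 bpm
Ratio = HRmax / HRrest = 167 / 73 = 2.2877
VO2max = 15.3 * 2.2877 = 35.0 mL/kg/min

35.0 mL/kg/min


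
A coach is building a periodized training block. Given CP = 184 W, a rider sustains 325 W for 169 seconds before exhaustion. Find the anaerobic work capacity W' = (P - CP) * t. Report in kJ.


Excess power = 325 - 184 = 141 W
Work above CP = 141 * 169 = 23829 J
W' = 23.829 kJ

23.829 kJ


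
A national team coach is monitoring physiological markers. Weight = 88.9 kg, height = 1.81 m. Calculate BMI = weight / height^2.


height^2 = 1.81^2 = 3.2761
BMI = 88.9 / 3.2761 = 27.14 kg/m^2

27.14 kg/m^2


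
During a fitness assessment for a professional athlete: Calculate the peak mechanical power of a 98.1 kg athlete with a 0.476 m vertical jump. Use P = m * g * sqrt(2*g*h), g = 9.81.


First, sqrt(2gh) = sqrt(2 * 9.81 * 0.476)
= sqrt(9.33912) = 3.055997 m/s
Power = 98.1 * 9.81 * 3.055997 = 2940.97 W

2940.97 W


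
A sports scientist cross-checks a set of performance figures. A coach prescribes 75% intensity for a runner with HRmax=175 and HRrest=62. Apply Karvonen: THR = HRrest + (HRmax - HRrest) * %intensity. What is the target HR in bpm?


Heart rate reserve = 175 - 62 = 113
Intensity fraction = 75 / 100 = 0.75
THR = 62 + 113 * 0.75 = 146.75 bpm

146.75 bpm


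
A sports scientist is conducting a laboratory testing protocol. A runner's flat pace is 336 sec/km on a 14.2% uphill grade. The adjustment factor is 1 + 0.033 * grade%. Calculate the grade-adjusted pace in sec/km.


Factor = 1 + 0.033 * 14.2 = 1.4686
Adjusted pace = 336 * 1.4686
= 493.45 sec/km

493.45 s/km


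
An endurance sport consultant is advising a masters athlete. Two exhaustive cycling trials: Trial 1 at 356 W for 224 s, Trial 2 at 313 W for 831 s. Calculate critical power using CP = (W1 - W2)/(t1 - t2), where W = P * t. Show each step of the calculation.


W1 = 356 * 224 = 79744 J
W2 = 313 * 831 = 260103 J
CP = (79744 - 260103) / (224 - 831)
= -180359 / -607
= 297.13 W

297.13 W


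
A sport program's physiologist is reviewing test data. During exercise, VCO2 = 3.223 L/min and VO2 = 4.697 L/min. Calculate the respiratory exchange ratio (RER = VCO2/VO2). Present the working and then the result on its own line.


RER = VCO2 / VO2
= 3.223 / 4.697
= 0.6862

0.6862


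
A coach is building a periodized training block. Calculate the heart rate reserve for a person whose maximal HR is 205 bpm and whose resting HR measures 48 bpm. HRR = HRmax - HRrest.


HRmax = 205 bpm
HRrest = 48 bpm
HRR = 205 - 48 = 157 bpm

157 bpm


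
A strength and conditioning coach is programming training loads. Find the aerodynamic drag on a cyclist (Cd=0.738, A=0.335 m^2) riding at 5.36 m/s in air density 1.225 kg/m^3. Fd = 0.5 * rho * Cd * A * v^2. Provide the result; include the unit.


Fd = 0.5 * 1.225 * 0.738 * 0.335 * 5.36^2
= 0.5 * 1.225 * 0.738 * 0.335 * 28.7296
= 4.35 N

4.35 N


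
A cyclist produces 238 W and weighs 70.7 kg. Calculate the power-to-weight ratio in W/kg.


P/W = power / mass
= 238 / 70.7
= 3.366 W/kg

3.366 W/kg


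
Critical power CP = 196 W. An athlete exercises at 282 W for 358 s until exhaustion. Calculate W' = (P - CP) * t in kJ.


P - CP = 282 - 196 = 86 W
W' = 86 * 358 = 30788 J
= 30788 / 1000 = 30.788 kJ

30.788 kJ


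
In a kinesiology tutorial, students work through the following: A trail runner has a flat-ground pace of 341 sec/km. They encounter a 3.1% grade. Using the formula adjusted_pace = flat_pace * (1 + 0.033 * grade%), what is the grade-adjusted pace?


Grade factor = 1 + 0.033 * 3.1 = 1.1023
Adjusted = 341 * 1.1023 = 375.88 sec/km

375.88 s/km


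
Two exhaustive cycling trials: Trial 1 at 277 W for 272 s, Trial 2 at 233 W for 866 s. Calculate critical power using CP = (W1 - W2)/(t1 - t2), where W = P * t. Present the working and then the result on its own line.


W1 = 277 * 272 = 75344 J
W2 = 233 * 866 = 201778 J
CP = (75344 - 201778) / (272 - 866)
= -126434 / -594
= 212.85 W

212.85 W


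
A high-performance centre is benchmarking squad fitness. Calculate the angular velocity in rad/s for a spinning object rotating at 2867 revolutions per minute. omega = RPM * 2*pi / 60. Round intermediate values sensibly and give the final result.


omega = RPM * 2*pi / 60
= 2867 * 6.28318531 / 60
= 300.232 rad/s

300.232 rad/s


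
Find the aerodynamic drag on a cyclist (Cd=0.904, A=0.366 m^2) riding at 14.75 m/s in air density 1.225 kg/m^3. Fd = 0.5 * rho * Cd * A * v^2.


Fd = 0.5 * 1.225 * 0.904 * 0.366 * 14.75^2
= 0.5 * 1.225 * 0.904 * 0.366 * 217.5625
= 44.09 N

44.09 N


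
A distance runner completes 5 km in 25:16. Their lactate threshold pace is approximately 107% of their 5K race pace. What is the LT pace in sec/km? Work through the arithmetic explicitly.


Convert to seconds: 25 min 16 s = 1516 s
Pace per km = 1516 / 5 = 303.2 s/km
LT pace = 303.2 * 1.07 = 324.42 s/km

324.42 s/km


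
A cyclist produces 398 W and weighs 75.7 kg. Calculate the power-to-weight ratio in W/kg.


P/W = power / mass
= 398 / 75.7
= 5.258 W/kg

5.258 W/kg


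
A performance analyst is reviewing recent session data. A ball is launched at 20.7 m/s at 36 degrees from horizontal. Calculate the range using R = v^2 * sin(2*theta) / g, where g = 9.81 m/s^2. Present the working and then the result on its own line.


sin(2 * 36) = sin(72) = 0.951057
v^2 = 20.7^2 = 428.49
R = 428.49 * 0.951057 / 9.81
= 41.541 m

41.541 m


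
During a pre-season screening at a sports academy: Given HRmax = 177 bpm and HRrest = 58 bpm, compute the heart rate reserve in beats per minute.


Heart rate reserve = maximum HR minus resting HR
HRR = 177 - 58 = 119 bpm

119 bpm


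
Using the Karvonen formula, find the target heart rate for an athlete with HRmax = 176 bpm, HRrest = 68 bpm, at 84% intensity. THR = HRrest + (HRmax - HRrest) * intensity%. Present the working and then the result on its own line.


HRR = 176 - 68 = 108
THR = 68 + 108 * 0.84
= 68 + 90.72
= 158.72 bpm

158.72 bpm


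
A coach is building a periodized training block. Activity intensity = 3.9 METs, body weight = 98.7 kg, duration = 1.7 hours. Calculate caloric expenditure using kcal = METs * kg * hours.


kcal = 3.9 * 98.7 * 1.7
= 384.93 * 1.7
= 654.38 kcal

654.38 kcal


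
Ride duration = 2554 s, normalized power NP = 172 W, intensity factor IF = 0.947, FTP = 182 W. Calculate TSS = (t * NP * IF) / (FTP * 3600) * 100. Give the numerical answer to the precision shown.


Numerator = 2554 * 172 * 0.947 = 416005.736
Denominator = 182 * 3600 = 655200
TSS = 416005.736 / 655200 * 100
= 63.49

63.49 TSS


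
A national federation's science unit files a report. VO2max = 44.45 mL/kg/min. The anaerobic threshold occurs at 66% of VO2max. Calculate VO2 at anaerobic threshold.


AT fraction = 66 / 100 = 0.66
AT VO2 = 44.45 * 0.66
= 29.34 mL/kg/min

29.34 mL/kg/min


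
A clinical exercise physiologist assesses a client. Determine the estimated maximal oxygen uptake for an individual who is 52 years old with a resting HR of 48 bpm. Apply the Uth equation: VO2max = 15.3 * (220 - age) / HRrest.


HRmax = 220 - 52 = 168
VO2max = 15.3 * (168 / 48)
= 15.3 * 3.5
= 53.55 mL/kg/min

53.55 mL/kg/min


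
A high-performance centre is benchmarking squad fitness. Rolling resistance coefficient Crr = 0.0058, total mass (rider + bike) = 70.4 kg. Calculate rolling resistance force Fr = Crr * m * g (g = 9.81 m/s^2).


Fr = Crr * m * g
= 0.0058 * 70.4 * 9.81
= 4.006 N

4.006 N


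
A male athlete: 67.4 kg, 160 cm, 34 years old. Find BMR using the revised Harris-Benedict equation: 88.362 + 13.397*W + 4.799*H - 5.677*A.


Intercept = 88.362
Weight contribution = 13.397 * 67.4 = 902.9578
Height contribution = 4.799 * 160 = 767.84
Age contribution = 5.677 * 34 = 193.018
BMR = 88.362 + 902.9578 + 767.84 - 193.018
= 1566.14 kcal/day

1566.14 kcal/day


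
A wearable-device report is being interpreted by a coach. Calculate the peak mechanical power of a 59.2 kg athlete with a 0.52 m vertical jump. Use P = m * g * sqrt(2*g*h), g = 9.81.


First, sqrt(2gh) = sqrt(2 * 9.81 * 0.52)
= sqrt(10.2024) = 3.19412 m/s
Power = 59.2 * 9.81 * 3.19412 = 1854.99 W

1854.99 W


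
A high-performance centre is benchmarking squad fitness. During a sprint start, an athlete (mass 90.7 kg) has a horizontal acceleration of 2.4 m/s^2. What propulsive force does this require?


Propulsive force = mass * acceleration
= 90.7 kg * 2.4 m/s^2
= 217.68 N

217.68 N


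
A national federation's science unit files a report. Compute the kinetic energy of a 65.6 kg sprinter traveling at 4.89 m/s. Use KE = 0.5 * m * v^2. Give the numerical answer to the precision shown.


Velocity squared = 23.9121
KE = 0.5 * 65.6 * 23.9121 = 784.32 J

784.32 J


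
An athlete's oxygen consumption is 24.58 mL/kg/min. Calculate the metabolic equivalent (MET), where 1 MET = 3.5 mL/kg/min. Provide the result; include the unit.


MET = VO2 / 3.5
= 24.58 / 3.5
= 7.02 METs

7.02 METs


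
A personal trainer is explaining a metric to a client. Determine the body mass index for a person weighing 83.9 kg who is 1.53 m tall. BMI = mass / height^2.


BMI = mass / height^2
= 83.9 / 1.53^2
= 83.9 / 2.3409
= 35.84 kg/m^2

35.84 kg/m^2


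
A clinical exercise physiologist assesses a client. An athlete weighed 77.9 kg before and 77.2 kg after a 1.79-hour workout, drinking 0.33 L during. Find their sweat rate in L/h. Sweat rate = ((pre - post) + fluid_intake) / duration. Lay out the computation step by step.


Body mass change = 0.7 kg
Total sweat loss = 0.7 + 0.33 = 1.03 L
Rate = 1.03 / 1.79 = 0.575 L/h

0.575 L/h


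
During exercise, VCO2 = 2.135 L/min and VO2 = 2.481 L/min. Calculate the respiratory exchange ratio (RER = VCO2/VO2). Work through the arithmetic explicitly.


RER = VCO2 / VO2
= 2.135 / 2.481
= 0.8605

0.8605


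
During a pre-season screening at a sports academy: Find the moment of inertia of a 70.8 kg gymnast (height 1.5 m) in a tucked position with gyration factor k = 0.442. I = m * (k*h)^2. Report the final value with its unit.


Radius of gyration = 0.442 * 1.5 = 0.663 m
I = 70.8 * 0.663^2
= 70.8 * 0.439569
= 31.121 kg*m^2

31.121 kg*m^2


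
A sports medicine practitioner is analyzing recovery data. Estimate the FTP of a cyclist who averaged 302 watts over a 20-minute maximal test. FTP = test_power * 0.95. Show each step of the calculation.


FTP = 302 * 0.95 = 286.9 W

286.9 W


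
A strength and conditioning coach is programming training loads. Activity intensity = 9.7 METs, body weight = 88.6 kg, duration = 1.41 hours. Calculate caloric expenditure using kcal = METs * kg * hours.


kcal = 9.7 * 88.6 * 1.41
= 859.42 * 1.41
= 1211.78 kcal

1211.78 kcal


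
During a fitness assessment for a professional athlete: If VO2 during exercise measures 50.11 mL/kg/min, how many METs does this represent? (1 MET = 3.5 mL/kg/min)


METs = VO2 / 3.5 = 50.11 / 3.5 = 14.32

14.32 METs


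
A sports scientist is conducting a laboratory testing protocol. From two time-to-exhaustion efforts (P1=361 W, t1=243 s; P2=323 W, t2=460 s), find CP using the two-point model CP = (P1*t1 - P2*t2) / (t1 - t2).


Work in trial 1 = 87723 J
Work in trial 2 = 148580 J
Delta work = -60857 J
Delta time = -217 s
CP = -60857 / -217 = 280.45 W

280.45 W


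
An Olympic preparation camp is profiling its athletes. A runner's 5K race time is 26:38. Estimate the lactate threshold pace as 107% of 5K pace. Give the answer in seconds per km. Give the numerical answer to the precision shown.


Total race time = 26*60 + 38 = 1598 seconds
5K pace = 1598 / 5 = 319.6 sec/km
LT pace = 319.6 * 1.07 = 341.97 sec/km

341.97 s/km


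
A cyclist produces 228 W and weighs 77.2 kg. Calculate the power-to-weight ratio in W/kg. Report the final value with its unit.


P/W = power / mass
= 228 / 77.2
= 2.953 W/kg

2.953 W/kg


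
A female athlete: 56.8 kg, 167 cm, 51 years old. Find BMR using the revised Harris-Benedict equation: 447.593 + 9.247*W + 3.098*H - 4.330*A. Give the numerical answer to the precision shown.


Intercept = 447.593
Weight contribution = 9.247 * 56.8 = 525.2296
Height contribution = 3.098 * 167 = 517.366
Age contribution = 4.33 * 51 = 220.83
BMR = 447.593 + 525.2296 + 517.366 - 220.83
= 1269.36 kcal/day

1269.36 kcal/day


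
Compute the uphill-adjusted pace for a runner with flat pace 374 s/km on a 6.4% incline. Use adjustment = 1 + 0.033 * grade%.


Adjustment factor = 1 + 0.033 * 6.4 = 1.2112
Grade-adjusted pace = 374 * 1.2112 = 452.99 s/km

452.99 s/km


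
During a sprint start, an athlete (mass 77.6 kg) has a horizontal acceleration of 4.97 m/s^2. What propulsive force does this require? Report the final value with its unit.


Propulsive force = mass * acceleration
= 77.6 kg * 4.97 m/s^2
= 385.67 N

385.67 N


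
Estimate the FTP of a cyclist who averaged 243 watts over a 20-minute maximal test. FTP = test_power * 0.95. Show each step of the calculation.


FTP = 243 * 0.95 = 230.85 W

230.85 W


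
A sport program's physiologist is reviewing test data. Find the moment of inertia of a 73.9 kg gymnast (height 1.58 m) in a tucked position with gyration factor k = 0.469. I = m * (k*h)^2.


Radius of gyration = 0.469 * 1.58 = 0.74102 m
I = 73.9 * 0.74102^2
= 73.9 * 0.549111
= 40.579 kg*m^2

40.579 kg*m^2


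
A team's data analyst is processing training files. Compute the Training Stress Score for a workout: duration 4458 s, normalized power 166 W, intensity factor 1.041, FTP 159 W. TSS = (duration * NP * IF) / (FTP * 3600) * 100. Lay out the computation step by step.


Product = 4458 * 166 * 1.041 = 770369.148
Base = 159 * 3600 = 572400
TSS = 770369.148 / 572400 * 100 = 134.59

134.59 TSS


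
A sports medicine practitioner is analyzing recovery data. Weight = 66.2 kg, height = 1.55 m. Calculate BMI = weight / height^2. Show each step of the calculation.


height^2 = 1.55^2 = 2.4025
BMI = 66.2 / 2.4025 = 27.55 kg/m^2

27.55 kg/m^2


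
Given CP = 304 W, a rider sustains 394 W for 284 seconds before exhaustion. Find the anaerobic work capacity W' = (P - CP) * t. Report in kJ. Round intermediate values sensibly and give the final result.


Excess power = 394 - 304 = 90 W
Work above CP = 90 * 284 = 25560 J
W' = 25.56 kJ

25.56 kJ


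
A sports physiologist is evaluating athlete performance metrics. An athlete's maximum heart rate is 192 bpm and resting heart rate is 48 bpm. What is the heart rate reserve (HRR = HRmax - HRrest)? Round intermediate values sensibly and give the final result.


HRR = HRmax - HRrest
= 192 - 48
= 144 bpm

144 bpm


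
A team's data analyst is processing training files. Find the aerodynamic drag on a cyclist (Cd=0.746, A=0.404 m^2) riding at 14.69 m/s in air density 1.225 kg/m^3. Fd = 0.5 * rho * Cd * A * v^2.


Fd = 0.5 * 1.225 * 0.746 * 0.404 * 14.69^2
= 0.5 * 1.225 * 0.746 * 0.404 * 215.7961
= 39.835 N

39.835 N


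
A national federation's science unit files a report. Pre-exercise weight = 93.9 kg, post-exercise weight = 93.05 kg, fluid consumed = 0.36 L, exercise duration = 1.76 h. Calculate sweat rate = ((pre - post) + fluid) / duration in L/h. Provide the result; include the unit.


Weight loss = 93.9 - 93.05 = 0.85 kg (approx L)
Total sweat = 0.85 + 0.36 = 1.21 L
Sweat rate = 1.21 / 1.76 = 0.688 L/h

0.688 L/h


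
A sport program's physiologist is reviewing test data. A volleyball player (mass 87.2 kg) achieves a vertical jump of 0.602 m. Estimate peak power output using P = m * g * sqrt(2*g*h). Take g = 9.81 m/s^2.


2 * g * h = 2 * 9.81 * 0.602 = 11.81124
sqrt(11.81124) = 3.436748 m/s
P = 87.2 * 9.81 * 3.436748 = 2939.9 W

2939.9 W


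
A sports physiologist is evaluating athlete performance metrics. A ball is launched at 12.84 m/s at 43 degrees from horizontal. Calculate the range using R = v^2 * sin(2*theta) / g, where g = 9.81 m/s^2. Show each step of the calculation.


sin(2 * 43) = sin(86) = 0.997564
v^2 = 12.84^2 = 164.8656
R = 164.8656 * 0.997564 / 9.81
= 16.765 m

16.765 m


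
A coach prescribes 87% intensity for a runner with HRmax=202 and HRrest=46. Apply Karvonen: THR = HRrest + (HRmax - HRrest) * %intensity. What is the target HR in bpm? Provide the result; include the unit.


Heart rate reserve = 202 - 46 = 156
Intensity fraction = 87 / 100 = 0.87
THR = 46 + 156 * 0.87 = 181.72 bpm

181.72 bpm


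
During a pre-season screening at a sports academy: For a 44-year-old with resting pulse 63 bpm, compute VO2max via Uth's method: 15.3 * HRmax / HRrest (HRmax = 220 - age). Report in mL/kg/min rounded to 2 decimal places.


Step 1: HRmax = 220 - 44 = 176 bpm
Step 2: Ratio = 176 / 63 = 2.7937
Step 3: VO2max = 15.3 * 2.7937 = 42.74 mL/kg/min

42.74 mL/kg/min


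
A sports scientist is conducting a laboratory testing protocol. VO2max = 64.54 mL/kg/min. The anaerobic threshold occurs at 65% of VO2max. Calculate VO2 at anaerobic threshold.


AT fraction = 65 / 100 = 0.65
AT VO2 = 64.54 * 0.65
= 41.95 mL/kg/min

41.95 mL/kg/min


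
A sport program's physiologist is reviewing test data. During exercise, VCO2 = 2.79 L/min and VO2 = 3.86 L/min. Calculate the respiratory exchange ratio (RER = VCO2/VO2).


RER = VCO2 / VO2
= 2.79 / 3.86
= 0.7228

0.7228


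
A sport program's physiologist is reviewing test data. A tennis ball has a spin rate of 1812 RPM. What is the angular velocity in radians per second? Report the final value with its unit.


Convert RPM to rad/s: multiply by 2*pi and divide by 60
omega = 1812 * 2 * pi / 60
= 189.752 rad/s

189.752 rad/s


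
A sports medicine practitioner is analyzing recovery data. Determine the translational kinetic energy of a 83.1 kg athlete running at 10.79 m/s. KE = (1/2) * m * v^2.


KE = 0.5 * m * v^2
= 0.5 * 83.1 * 10.79^2
= 0.5 * 83.1 * 116.4241
= 4837.42 J

4837.42 J


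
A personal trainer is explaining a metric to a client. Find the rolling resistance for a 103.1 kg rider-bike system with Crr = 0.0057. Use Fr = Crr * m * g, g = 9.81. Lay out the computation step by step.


m * g = 103.1 * 9.81 = 1011.411 N
Fr = 0.0057 * 1011.411 = 5.765 N

5.765 N


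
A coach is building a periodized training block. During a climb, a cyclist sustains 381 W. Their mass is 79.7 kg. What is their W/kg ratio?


Power-to-weight = 381 W / 79.7 kg
= 4.78 W/kg

4.78 W/kg


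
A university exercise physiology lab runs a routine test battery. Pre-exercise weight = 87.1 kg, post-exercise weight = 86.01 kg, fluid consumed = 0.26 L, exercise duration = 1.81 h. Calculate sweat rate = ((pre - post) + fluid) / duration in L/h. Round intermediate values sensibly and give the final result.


Weight loss = 87.1 - 86.01 = 1.09 kg (approx L)
Total sweat = 1.09 + 0.26 = 1.35 L
Sweat rate = 1.35 / 1.81 = 0.746 L/h

0.746 L/h


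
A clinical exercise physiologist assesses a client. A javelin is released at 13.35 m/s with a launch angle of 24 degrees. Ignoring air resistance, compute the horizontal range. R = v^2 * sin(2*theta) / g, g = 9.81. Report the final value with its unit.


Launch speed squared = 178.2225
sin(2 * 24 deg) = 0.743145
Range = 178.2225 * 0.743145 / 9.81
= 13.501 m

13.501 m


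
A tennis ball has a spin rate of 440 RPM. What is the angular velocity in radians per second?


Convert RPM to rad/s: multiply by 2*pi and divide by 60
omega = 440 * 2 * pi / 60
= 46.077 rad/s

46.077 rad/s


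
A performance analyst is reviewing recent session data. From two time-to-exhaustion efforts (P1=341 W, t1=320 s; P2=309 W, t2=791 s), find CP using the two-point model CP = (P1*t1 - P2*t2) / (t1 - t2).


Work in trial 1 = 109120 J
Work in trial 2 = 244419 J
Delta work = -135299 J
Delta time = -471 s
CP = -135299 / -471 = 287.26 W

287.26 W


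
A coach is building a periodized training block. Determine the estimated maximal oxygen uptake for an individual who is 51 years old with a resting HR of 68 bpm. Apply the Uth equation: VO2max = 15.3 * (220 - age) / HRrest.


HRmax = 220 - 51 = 169
VO2max = 15.3 * (169 / 68)
= 15.3 * 2.4853
= 38.03 mL/kg/min

38.03 mL/kg/min


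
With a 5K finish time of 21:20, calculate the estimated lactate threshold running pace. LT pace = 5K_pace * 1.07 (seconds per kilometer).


Race duration = 1280 s for 5 km
Average pace = 1280 / 5 = 256.0 s/km
LT pace = 256.0 * 1.07
= 273.92 s/km

273.92 s/km


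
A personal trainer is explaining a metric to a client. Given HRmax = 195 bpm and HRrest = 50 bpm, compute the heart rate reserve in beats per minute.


Heart rate reserve = maximum HR minus resting HR
HRR = 195 - 50 = 145 bpm

145 bpm


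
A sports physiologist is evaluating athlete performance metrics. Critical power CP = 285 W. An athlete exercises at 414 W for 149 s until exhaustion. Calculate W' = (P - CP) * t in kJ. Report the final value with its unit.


P - CP = 414 - 285 = 129 W
W' = 129 * 149 = 19221 J
= 19221 / 1000 = 19.221 kJ

19.221 kJ


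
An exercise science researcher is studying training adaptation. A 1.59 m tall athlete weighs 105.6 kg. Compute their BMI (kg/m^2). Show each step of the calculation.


height^2 = 2.5281 m^2
BMI = 105.6 / 2.5281 = 41.77 kg/m^2

41.77 kg/m^2


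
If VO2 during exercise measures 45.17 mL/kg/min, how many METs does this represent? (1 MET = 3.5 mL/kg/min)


METs = VO2 / 3.5 = 45.17 / 3.5 = 12.91

12.91 METs


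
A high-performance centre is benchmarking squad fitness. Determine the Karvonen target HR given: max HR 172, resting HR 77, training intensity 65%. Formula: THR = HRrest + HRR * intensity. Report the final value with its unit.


HRR = HRmax - HRrest = 172 - 77 = 95
THR = 77 + 95 * 0.65
= 138.75 bpm

138.75 bpm


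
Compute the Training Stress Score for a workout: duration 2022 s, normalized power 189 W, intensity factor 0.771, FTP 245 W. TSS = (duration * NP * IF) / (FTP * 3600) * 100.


Product = 2022 * 189 * 0.771 = 294643.818
Base = 245 * 3600 = 882000
TSS = 294643.818 / 882000 * 100 = 33.41

33.41 TSS


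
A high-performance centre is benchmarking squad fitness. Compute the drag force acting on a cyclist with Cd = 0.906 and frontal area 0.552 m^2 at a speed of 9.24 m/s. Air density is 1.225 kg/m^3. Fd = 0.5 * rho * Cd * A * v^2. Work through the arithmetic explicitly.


Step 1: v^2 = 85.3776
Step 2: Fd = 0.5 * 1.225 * 0.906 * 0.552 * 85.3776
= 26.153 N

26.153 N


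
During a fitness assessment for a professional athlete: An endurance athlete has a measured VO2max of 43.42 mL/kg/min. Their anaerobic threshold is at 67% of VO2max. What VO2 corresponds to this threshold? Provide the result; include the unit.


Anaerobic threshold VO2 = VO2max * 67%
= 43.42 * 0.67
= 29.09 mL/kg/min

29.09 mL/kg/min


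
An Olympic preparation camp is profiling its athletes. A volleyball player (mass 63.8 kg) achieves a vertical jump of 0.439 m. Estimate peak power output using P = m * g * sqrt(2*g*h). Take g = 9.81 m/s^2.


2 * g * h = 2 * 9.81 * 0.439 = 8.61318
sqrt(8.61318) = 2.934822 m/s
P = 63.8 * 9.81 * 2.934822 = 1836.84 W

1836.84 W


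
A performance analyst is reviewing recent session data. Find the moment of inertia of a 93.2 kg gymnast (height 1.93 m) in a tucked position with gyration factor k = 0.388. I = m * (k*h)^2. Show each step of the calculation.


Radius of gyration = 0.388 * 1.93 = 0.74884 m
I = 93.2 * 0.74884^2
= 93.2 * 0.560761
= 52.263 kg*m^2

52.263 kg*m^2


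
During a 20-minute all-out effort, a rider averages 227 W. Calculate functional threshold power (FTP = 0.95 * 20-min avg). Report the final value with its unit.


FTP = 0.95 * 227
= 215.65 W

215.65 W


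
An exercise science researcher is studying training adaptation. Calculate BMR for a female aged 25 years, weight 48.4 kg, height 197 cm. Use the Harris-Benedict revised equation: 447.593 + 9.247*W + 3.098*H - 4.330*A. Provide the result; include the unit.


Substituting values:
W term = 9.247 * 48.4 = 447.5548
H term = 3.098 * 197 = 610.306
A term = 4.330 * 25 = 108.25
BMR = 1397.2 kcal/day

1397.2 kcal/day
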